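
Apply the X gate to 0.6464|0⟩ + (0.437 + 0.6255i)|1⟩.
(0.437 + 0.6255i)|0⟩ + 0.6464|1⟩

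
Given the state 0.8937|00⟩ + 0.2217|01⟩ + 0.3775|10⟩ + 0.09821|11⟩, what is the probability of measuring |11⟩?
0.009645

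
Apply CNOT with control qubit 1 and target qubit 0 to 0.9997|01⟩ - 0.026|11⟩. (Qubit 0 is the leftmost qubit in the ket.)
-0.026|01⟩ + 0.9997|11⟩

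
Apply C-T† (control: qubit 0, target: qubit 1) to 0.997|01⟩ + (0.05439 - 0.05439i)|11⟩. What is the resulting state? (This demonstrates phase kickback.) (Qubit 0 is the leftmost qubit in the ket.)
0.997|01⟩ - 0.07692i|11⟩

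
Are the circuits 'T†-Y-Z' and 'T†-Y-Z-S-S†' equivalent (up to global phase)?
Yes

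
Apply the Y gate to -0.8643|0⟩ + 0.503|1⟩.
-0.503i|0⟩ - 0.8643i|1⟩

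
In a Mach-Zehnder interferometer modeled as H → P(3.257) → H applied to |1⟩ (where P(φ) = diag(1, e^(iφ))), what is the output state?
(0.9967 + 0.05758i)|0⟩ + (0.003326 - 0.05758i)|1⟩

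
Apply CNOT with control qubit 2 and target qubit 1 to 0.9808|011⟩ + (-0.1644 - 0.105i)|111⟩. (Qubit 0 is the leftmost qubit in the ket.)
0.9808|001⟩ + (-0.1644 - 0.105i)|101⟩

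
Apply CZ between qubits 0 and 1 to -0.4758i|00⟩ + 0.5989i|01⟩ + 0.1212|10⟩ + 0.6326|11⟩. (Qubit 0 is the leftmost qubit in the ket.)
-0.4758i|00⟩ + 0.5989i|01⟩ + 0.1212|10⟩ - 0.6326|11⟩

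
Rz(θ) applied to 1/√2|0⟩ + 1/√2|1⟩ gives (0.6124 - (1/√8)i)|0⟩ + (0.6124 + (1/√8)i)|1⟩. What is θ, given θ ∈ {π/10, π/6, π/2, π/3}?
π/3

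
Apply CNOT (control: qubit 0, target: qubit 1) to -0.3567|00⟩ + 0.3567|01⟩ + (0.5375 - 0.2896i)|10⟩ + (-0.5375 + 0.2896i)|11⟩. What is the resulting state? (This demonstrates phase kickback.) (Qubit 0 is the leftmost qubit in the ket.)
-0.3567|00⟩ + 0.3567|01⟩ + (-0.5375 + 0.2896i)|10⟩ + (0.5375 - 0.2896i)|11⟩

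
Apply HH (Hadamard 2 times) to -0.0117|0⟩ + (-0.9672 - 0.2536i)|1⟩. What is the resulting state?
-0.0117|0⟩ + (-0.9672 - 0.2536i)|1⟩

H² = I, so an even number of Hadamards cancels: H^2 = I and the state is unchanged.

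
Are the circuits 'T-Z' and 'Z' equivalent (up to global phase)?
No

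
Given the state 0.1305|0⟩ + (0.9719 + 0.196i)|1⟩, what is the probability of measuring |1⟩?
0.983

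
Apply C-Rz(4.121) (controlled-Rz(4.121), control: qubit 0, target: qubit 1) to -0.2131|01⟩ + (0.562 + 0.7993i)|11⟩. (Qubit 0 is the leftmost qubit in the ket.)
-0.2131|01⟩ + (-0.9697 + 0.12i)|11⟩

C-Rz(4.121) leaves the control-|0⟩ kets |00⟩, |01⟩ unchanged and applies Rz(4.121) to qubit 1 on the control-|1⟩ pair (|10⟩, |11⟩).
Rz(4.121) = [[e^(−iθ/2), 0], [0, e^(iθ/2)]] with e^(±iθ/2) = cos(θ/2) ± i·sin(θ/2); θ = 4.121, cos(θ/2) ≈ -0.470364, sin(θ/2) ≈ 0.882472.
With a = amp(|10⟩) = 0 and b = amp(|11⟩) = (0.562 + 0.7993i):
new amp(|10⟩) = (-0.470364 - 0.882472i)·a = 0
new amp(|11⟩) = (-0.470364 + 0.882472i)·b = (-0.9697 + 0.12i)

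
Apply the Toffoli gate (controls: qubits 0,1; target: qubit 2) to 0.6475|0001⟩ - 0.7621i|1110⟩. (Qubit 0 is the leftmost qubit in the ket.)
0.6475|0001⟩ - 0.7621i|1100⟩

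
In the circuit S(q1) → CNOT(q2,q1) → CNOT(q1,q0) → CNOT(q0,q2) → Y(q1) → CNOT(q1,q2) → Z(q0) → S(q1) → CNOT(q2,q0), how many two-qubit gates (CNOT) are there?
5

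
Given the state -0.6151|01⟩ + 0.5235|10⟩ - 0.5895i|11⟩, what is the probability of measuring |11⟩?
0.3475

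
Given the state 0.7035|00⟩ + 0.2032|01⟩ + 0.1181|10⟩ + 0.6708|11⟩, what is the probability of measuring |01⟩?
0.04129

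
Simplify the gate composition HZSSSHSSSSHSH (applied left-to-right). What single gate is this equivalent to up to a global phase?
X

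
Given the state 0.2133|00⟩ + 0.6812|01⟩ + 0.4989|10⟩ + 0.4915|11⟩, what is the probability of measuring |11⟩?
0.2416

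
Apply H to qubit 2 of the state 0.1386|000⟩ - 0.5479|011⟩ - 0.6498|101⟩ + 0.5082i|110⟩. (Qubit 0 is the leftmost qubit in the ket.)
0.098|000⟩ + 0.098|001⟩ - 0.3874|010⟩ + 0.3874|011⟩ - 0.4595|100⟩ + 0.4595|101⟩ + 0.3594i|110⟩ + 0.3594i|111⟩

H on qubit 2 mixes each pair of kets that differ only in qubit 2: amplitudes (a, b) of (|…0…⟩, |…1…⟩) become ((a + b)/√2, (a − b)/√2). Kets absent from the input have amplitude 0.
(|000⟩, |001⟩): (a, b) = (0.1386, 0) → (0.098, 0.098)
(|010⟩, |011⟩): (a, b) = (0, -0.5479) → (-0.3874, 0.3874)
(|100⟩, |101⟩): (a, b) = (0, -0.6498) → (-0.4595, 0.4595)
(|110⟩, |111⟩): (a, b) = (0.5082i, 0) → (0.3594i, 0.3594i)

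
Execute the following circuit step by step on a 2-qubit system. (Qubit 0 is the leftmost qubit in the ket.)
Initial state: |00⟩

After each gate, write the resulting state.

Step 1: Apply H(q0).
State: 1/√2|00⟩ + 1/√2|10⟩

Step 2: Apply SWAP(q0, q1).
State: 1/√2|00⟩ + 1/√2|01⟩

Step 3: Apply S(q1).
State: 1/√2|00⟩ + (1/√2)i|01⟩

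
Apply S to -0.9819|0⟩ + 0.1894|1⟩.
-0.9819|0⟩ + 0.1894i|1⟩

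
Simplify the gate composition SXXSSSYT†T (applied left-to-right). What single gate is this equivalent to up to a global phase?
Y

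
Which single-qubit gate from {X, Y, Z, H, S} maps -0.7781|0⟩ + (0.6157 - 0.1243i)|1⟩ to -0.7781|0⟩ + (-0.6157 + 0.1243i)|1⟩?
Z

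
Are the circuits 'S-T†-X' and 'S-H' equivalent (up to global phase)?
No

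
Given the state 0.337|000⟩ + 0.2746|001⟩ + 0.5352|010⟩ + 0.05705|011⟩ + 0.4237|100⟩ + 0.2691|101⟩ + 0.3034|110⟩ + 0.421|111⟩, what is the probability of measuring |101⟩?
0.07241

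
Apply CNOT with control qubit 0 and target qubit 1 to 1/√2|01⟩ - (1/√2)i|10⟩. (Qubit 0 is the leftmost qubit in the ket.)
1/√2|01⟩ - (1/√2)i|11⟩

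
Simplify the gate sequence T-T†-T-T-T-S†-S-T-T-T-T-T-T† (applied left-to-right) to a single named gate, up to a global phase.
T†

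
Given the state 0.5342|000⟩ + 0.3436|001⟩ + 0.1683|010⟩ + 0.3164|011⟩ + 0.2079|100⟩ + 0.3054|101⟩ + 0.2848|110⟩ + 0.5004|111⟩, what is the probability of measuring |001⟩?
0.1181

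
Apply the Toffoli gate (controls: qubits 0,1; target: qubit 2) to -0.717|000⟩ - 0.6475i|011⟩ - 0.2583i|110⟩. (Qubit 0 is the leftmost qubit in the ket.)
-0.717|000⟩ - 0.6475i|011⟩ - 0.2583i|111⟩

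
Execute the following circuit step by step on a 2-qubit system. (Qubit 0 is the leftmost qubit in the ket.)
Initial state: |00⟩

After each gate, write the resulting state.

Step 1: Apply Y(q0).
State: i|10⟩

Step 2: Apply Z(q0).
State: -i|10⟩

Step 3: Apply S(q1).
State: -i|10⟩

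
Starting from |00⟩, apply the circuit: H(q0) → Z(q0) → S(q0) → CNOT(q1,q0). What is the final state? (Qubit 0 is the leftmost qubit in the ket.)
1/√2|00⟩ - (1/√2)i|10⟩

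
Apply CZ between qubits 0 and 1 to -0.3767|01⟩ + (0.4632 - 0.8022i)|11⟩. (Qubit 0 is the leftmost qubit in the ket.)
-0.3767|01⟩ + (-0.4632 + 0.8022i)|11⟩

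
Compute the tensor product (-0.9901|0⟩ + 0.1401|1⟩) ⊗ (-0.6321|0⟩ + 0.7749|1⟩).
0.6258|00⟩ - 0.7672|01⟩ - 0.08856|10⟩ + 0.1086|11⟩

amp(|b₁b₂…⟩) = product of the factor amplitudes for bits b₁, b₂, …; only kets whose every factor amplitude is nonzero survive.
|00⟩: (-0.9901)(-0.6321) = 0.6258
|01⟩: (-0.9901)(0.7749) = -0.7672
|10⟩: (0.1401)(-0.6321) = -0.08856
|11⟩: (0.1401)(0.7749) = 0.1086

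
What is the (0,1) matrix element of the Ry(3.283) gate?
-0.9975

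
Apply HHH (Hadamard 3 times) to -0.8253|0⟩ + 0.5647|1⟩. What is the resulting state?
-0.1843|0⟩ - 0.9829|1⟩

H² = I, so H^3 = H: a single Hadamard. With (a, b) = (-0.8253, 0.5647), H gives ((a + b)/√2, (a − b)/√2) = (-0.1843, -0.9829).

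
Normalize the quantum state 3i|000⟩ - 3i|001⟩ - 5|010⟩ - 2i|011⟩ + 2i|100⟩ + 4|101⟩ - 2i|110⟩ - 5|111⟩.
0.3062i|000⟩ - 0.3062i|001⟩ - 0.5103|010⟩ - 0.2041i|011⟩ + 0.2041i|100⟩ + 1/√6|101⟩ - 0.2041i|110⟩ - 0.5103|111⟩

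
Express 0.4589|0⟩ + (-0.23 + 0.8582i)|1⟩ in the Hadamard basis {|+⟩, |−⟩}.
(0.1619 + 0.6068i)|+⟩ + (0.4871 - 0.6068i)|−⟩

With |ψ⟩ = α|0⟩ + β|1⟩, the Hadamard-basis coefficients are ⟨+|ψ⟩ = (α + β)/√2 and ⟨−|ψ⟩ = (α − β)/√2.
Here α = 0.4589, β = (-0.23 + 0.8582i): (α + β)/√2 = (0.1619 + 0.6068i), (α − β)/√2 = (0.4871 - 0.6068i).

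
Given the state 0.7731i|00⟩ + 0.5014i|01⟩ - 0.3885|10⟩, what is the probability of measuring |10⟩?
0.1509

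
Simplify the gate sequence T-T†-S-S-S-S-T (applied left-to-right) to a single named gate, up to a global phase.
T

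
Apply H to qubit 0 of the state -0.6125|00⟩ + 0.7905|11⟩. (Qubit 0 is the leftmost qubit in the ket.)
-0.4331|00⟩ + 0.559|01⟩ - 0.4331|10⟩ - 0.559|11⟩

H on qubit 0 mixes each pair of kets that differ only in qubit 0: amplitudes (a, b) of (|…0…⟩, |…1…⟩) become ((a + b)/√2, (a − b)/√2). Kets absent from the input have amplitude 0.
(|00⟩, |10⟩): (a, b) = (-0.6125, 0) → (-0.4331, -0.4331)
(|01⟩, |11⟩): (a, b) = (0, 0.7905) → (0.559, -0.559)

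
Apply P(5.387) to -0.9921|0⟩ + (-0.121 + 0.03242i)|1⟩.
-0.9921|0⟩ + (-0.05026 + 0.1147i)|1⟩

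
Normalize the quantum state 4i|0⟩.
i|0⟩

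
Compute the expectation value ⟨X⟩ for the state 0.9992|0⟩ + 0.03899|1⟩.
0.07792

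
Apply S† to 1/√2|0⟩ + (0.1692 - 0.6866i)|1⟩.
1/√2|0⟩ + (-0.6866 - 0.1692i)|1⟩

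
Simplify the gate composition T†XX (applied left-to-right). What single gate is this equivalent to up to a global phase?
T†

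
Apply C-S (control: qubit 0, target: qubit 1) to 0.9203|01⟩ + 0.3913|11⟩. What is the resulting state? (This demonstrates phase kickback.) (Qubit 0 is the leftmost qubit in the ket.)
0.9203|01⟩ + 0.3913i|11⟩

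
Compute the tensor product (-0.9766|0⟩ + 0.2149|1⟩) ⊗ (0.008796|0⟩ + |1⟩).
-0.00859|00⟩ - 0.9766|01⟩ + 0.00189|10⟩ + 0.2149|11⟩

amp(|b₁b₂…⟩) = product of the factor amplitudes for bits b₁, b₂, …; only kets whose every factor amplitude is nonzero survive.
|00⟩: (-0.9766)(0.008796) = -0.00859
|01⟩: (-0.9766)(1) = -0.9766
|10⟩: (0.2149)(0.008796) = 0.00189
|11⟩: (0.2149)(1) = 0.2149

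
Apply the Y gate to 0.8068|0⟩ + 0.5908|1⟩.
-0.5908i|0⟩ + 0.8068i|1⟩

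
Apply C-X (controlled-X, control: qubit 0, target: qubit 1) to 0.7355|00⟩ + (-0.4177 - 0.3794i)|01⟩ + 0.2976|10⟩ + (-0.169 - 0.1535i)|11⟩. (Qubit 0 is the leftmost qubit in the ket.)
0.7355|00⟩ + (-0.4177 - 0.3794i)|01⟩ + (-0.169 - 0.1535i)|10⟩ + 0.2976|11⟩

C-X leaves the control-|0⟩ kets |00⟩, |01⟩ unchanged and applies X to qubit 1 on the control-|1⟩ pair (|10⟩, |11⟩).
X = [[0, 1], [1, 0]].
With a = amp(|10⟩) = 0.2976 and b = amp(|11⟩) = (-0.169 - 0.1535i):
new amp(|10⟩) = (1)·b = (-0.169 - 0.1535i)
new amp(|11⟩) = (1)·a = 0.2976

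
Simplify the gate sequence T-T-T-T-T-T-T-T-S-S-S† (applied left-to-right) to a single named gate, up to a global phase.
S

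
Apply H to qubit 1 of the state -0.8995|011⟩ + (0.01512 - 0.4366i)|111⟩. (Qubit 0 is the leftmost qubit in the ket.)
-0.636|001⟩ + 0.636|011⟩ + (0.01069 - 0.3087i)|101⟩ + (-0.01069 + 0.3087i)|111⟩

H on qubit 1 mixes each pair of kets that differ only in qubit 1: amplitudes (a, b) of (|…0…⟩, |…1…⟩) become ((a + b)/√2, (a − b)/√2). Kets absent from the input have amplitude 0.
(|001⟩, |011⟩): (a, b) = (0, -0.8995) → (-0.636, 0.636)
(|101⟩, |111⟩): (a, b) = (0, (0.01512 - 0.4366i)) → ((0.01069 - 0.3087i), (-0.01069 + 0.3087i))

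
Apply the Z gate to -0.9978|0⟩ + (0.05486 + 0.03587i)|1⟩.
-0.9978|0⟩ + (-0.05486 - 0.03587i)|1⟩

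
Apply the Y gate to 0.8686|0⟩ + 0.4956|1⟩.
-0.4956i|0⟩ + 0.8686i|1⟩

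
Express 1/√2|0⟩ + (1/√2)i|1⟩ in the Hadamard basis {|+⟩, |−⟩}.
(1/2 + (1/2)i)|+⟩ + (1/2 - (1/2)i)|−⟩

With |ψ⟩ = α|0⟩ + β|1⟩, the Hadamard-basis coefficients are ⟨+|ψ⟩ = (α + β)/√2 and ⟨−|ψ⟩ = (α − β)/√2.
Here α = 1/√2, β = (1/√2)i: (α + β)/√2 = (1/2 + (1/2)i), (α − β)/√2 = (1/2 - (1/2)i).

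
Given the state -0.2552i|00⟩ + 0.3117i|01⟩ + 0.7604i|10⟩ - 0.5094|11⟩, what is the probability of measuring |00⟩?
0.06513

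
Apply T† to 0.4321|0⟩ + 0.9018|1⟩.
0.4321|0⟩ + (0.6377 - 0.6377i)|1⟩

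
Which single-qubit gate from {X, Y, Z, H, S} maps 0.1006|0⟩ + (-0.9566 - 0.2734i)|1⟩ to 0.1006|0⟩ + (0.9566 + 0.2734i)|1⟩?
Z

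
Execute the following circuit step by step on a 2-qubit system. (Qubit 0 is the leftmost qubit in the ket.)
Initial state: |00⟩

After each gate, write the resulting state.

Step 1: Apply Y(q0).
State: i|10⟩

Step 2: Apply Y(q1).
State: -|11⟩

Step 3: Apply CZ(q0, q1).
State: |11⟩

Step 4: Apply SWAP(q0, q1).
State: |11⟩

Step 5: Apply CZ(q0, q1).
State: -|11⟩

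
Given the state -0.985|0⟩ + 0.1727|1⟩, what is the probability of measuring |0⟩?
0.9702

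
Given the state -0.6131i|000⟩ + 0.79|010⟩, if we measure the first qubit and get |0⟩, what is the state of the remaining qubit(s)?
-0.6131i|00⟩ + 0.79|10⟩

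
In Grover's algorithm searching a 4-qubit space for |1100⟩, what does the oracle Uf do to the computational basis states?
Uf|x⟩ = -|x⟩ if x = 1100, else |x⟩ (phase flip on target)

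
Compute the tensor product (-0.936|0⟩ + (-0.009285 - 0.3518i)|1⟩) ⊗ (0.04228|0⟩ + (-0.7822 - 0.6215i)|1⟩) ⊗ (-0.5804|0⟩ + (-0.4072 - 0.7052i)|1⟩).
0.02297|000⟩ + (0.01611 + 0.02791i)|001⟩ + (-0.4249 - 0.3376i)|010⟩ + (0.1121 - 0.7532i)|011⟩ + (0.0002278 + 0.008633i)|100⟩ + (-0.01033 + 0.006334i)|101⟩ + (0.1227 - 0.1631i)|110⟩ + (0.2842 + 0.03466i)|111⟩

amp(|b₁b₂…⟩) = product of the factor amplitudes for bits b₁, b₂, …; only kets whose every factor amplitude is nonzero survive.
|000⟩: (-0.936)(0.04228)(-0.5804) = 0.02297
|001⟩: (-0.936)(0.04228)(-0.4072 - 0.7052i) = (0.01611 + 0.02791i)
|010⟩: (-0.936)(-0.7822 - 0.6215i)(-0.5804) = (-0.4249 - 0.3376i)
|011⟩: (-0.936)(-0.7822 - 0.6215i)(-0.4072 - 0.7052i) = (0.1121 - 0.7532i)
|100⟩: (-0.009285 - 0.3518i)(0.04228)(-0.5804) = (0.0002278 + 0.008633i)
|101⟩: (-0.009285 - 0.3518i)(0.04228)(-0.4072 - 0.7052i) = (-0.01033 + 0.006334i)
|110⟩: (-0.009285 - 0.3518i)(-0.7822 - 0.6215i)(-0.5804) = (0.1227 - 0.1631i)
|111⟩: (-0.009285 - 0.3518i)(-0.7822 - 0.6215i)(-0.4072 - 0.7052i) = (0.2842 + 0.03466i)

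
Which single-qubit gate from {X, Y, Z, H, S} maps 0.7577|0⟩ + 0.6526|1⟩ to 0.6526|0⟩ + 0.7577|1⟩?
X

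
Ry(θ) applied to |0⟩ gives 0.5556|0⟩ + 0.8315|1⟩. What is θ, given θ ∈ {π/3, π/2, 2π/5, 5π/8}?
5π/8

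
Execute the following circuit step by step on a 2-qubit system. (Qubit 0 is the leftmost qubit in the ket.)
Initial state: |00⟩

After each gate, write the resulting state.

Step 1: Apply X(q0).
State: |10⟩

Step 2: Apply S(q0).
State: i|10⟩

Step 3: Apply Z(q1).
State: i|10⟩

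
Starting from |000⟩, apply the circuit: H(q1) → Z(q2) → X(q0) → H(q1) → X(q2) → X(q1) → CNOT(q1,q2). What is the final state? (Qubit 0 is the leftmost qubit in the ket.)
|110⟩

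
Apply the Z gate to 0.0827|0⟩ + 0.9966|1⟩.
0.0827|0⟩ - 0.9966|1⟩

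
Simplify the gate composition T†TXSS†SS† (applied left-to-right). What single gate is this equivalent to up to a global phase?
X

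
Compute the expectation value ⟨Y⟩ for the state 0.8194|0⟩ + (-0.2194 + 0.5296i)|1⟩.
0.8679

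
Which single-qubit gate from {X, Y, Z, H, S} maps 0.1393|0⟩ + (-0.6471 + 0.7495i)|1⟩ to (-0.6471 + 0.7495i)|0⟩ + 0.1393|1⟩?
X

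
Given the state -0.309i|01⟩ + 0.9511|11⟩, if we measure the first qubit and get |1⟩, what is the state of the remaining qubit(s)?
|1⟩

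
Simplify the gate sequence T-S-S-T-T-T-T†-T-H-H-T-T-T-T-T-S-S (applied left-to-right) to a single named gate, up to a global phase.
T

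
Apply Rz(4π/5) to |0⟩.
(0.309 - 0.9511i)|0⟩

Rz(4π/5) = [[e^(−iθ/2), 0], [0, e^(iθ/2)]] with e^(±iθ/2) = cos(θ/2) ± i·sin(θ/2); θ = 4π/5, cos(θ/2) ≈ 0.309017, sin(θ/2) ≈ 0.951057.
With a = amp(|0⟩) = 1 and b = amp(|1⟩) = 0:
new amp(|0⟩) = (0.309017 - 0.951057i)·a = (0.309 - 0.9511i)
new amp(|1⟩) = (0.309017 + 0.951057i)·b = 0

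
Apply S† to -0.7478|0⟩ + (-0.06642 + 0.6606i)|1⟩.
-0.7478|0⟩ + (0.6606 + 0.06642i)|1⟩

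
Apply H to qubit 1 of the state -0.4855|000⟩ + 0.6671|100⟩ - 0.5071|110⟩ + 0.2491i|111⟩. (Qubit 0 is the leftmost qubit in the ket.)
-0.3433|000⟩ - 0.3433|010⟩ + 0.1131|100⟩ + 0.1761i|101⟩ + 0.8303|110⟩ - 0.1761i|111⟩

H on qubit 1 mixes each pair of kets that differ only in qubit 1: amplitudes (a, b) of (|…0…⟩, |…1…⟩) become ((a + b)/√2, (a − b)/√2). Kets absent from the input have amplitude 0.
(|000⟩, |010⟩): (a, b) = (-0.4855, 0) → (-0.3433, -0.3433)
(|100⟩, |110⟩): (a, b) = (0.6671, -0.5071) → (0.1131, 0.8303)
(|101⟩, |111⟩): (a, b) = (0, 0.2491i) → (0.1761i, -0.1761i)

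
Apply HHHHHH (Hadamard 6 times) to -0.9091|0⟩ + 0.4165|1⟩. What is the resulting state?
-0.9091|0⟩ + 0.4165|1⟩

H² = I, so an even number of Hadamards cancels: H^6 = I and the state is unchanged.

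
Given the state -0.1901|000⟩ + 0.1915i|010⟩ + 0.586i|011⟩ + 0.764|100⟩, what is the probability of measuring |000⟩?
0.03614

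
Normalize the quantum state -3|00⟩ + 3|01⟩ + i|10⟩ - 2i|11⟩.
-0.6255|00⟩ + 0.6255|01⟩ + 0.2085i|10⟩ - 0.417i|11⟩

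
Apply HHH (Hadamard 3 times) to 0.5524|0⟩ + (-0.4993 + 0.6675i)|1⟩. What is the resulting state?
(0.03755 + 0.472i)|0⟩ + (0.7437 - 0.472i)|1⟩

H² = I, so H^3 = H: a single Hadamard. With (a, b) = (0.5524, (-0.4993 + 0.6675i)), H gives ((a + b)/√2, (a − b)/√2) = ((0.03755 + 0.472i), (0.7437 - 0.472i)).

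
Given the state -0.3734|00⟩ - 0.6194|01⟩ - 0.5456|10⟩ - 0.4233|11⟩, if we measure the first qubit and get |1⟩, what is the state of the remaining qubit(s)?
-0.7901|0⟩ - 0.613|1⟩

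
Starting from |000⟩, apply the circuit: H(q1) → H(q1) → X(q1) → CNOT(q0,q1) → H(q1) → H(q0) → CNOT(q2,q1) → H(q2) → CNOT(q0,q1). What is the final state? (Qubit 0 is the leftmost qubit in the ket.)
1/√8|000⟩ + 1/√8|001⟩ - 1/√8|010⟩ - 1/√8|011⟩ - 1/√8|100⟩ - 1/√8|101⟩ + 1/√8|110⟩ + 1/√8|111⟩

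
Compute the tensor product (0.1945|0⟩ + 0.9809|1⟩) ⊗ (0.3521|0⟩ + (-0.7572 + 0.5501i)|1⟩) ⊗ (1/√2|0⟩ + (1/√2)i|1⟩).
0.04843|000⟩ + 0.04843i|001⟩ + (-0.1041 + 0.07566i)|010⟩ + (-0.07566 - 0.1041i)|011⟩ + 0.2442|100⟩ + 0.2442i|101⟩ + (-0.5252 + 0.3815i)|110⟩ + (-0.3815 - 0.5252i)|111⟩

amp(|b₁b₂…⟩) = product of the factor amplitudes for bits b₁, b₂, …; only kets whose every factor amplitude is nonzero survive.
|000⟩: (0.1945)(0.3521)(1/√2) = 0.04843
|001⟩: (0.1945)(0.3521)((1/√2)i) = 0.04843i
|010⟩: (0.1945)(-0.7572 + 0.5501i)(1/√2) = (-0.1041 + 0.07566i)
|011⟩: (0.1945)(-0.7572 + 0.5501i)((1/√2)i) = (-0.07566 - 0.1041i)
|100⟩: (0.9809)(0.3521)(1/√2) = 0.2442
|101⟩: (0.9809)(0.3521)((1/√2)i) = 0.2442i
|110⟩: (0.9809)(-0.7572 + 0.5501i)(1/√2) = (-0.5252 + 0.3815i)
|111⟩: (0.9809)(-0.7572 + 0.5501i)((1/√2)i) = (-0.3815 - 0.5252i)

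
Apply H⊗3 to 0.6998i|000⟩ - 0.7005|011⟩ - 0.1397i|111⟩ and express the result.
(-0.2477 + 0.198i)|000⟩ + (0.2477 + 0.2968i)|001⟩ + (0.2477 + 0.2968i)|010⟩ + (-0.2477 + 0.198i)|011⟩ + (-0.2477 + 0.2968i)|100⟩ + (0.2477 + 0.198i)|101⟩ + (0.2477 + 0.198i)|110⟩ + (-0.2477 + 0.2968i)|111⟩

H⊗3 gives amp(|y⟩) = (1/2√2) Σ_x (−1)^(x·y) amp(|x⟩), where x·y is the number of positions in which both x and y have a 1.
|000⟩: (0.6998i - 0.7005 - 0.1397i)/(2√2) = (-0.2477 + 0.198i)
|001⟩: (0.6998i + 0.7005 + 0.1397i)/(2√2) = (0.2477 + 0.2968i)
|010⟩: (0.6998i + 0.7005 + 0.1397i)/(2√2) = (0.2477 + 0.2968i)
|011⟩: (0.6998i - 0.7005 - 0.1397i)/(2√2) = (-0.2477 + 0.198i)
|100⟩: (0.6998i - 0.7005 + 0.1397i)/(2√2) = (-0.2477 + 0.2968i)
|101⟩: (0.6998i + 0.7005 - 0.1397i)/(2√2) = (0.2477 + 0.198i)
|110⟩: (0.6998i + 0.7005 - 0.1397i)/(2√2) = (0.2477 + 0.198i)
|111⟩: (0.6998i - 0.7005 + 0.1397i)/(2√2) = (-0.2477 + 0.2968i)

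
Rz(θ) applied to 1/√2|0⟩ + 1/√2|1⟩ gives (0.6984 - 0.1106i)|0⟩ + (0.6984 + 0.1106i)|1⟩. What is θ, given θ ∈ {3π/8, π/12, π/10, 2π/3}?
π/10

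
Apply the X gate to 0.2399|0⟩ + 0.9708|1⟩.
0.9708|0⟩ + 0.2399|1⟩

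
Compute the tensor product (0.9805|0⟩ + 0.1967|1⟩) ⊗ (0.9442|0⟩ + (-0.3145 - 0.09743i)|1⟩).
0.9258|00⟩ + (-0.3084 - 0.09553i)|01⟩ + 0.1857|10⟩ + (-0.06186 - 0.01916i)|11⟩

amp(|b₁b₂…⟩) = product of the factor amplitudes for bits b₁, b₂, …; only kets whose every factor amplitude is nonzero survive.
|00⟩: (0.9805)(0.9442) = 0.9258
|01⟩: (0.9805)(-0.3145 - 0.09743i) = (-0.3084 - 0.09553i)
|10⟩: (0.1967)(0.9442) = 0.1857
|11⟩: (0.1967)(-0.3145 - 0.09743i) = (-0.06186 - 0.01916i)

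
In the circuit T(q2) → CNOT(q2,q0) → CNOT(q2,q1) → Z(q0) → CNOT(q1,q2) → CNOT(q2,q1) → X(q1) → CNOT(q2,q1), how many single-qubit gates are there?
3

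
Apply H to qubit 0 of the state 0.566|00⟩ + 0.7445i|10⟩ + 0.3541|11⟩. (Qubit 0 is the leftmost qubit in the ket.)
(0.4002 + 0.5264i)|00⟩ + 0.2504|01⟩ + (0.4002 - 0.5264i)|10⟩ - 0.2504|11⟩

H on qubit 0 mixes each pair of kets that differ only in qubit 0: amplitudes (a, b) of (|…0…⟩, |…1…⟩) become ((a + b)/√2, (a − b)/√2). Kets absent from the input have amplitude 0.
(|00⟩, |10⟩): (a, b) = (0.566, 0.7445i) → ((0.4002 + 0.5264i), (0.4002 - 0.5264i))
(|01⟩, |11⟩): (a, b) = (0, 0.3541) → (0.2504, -0.2504)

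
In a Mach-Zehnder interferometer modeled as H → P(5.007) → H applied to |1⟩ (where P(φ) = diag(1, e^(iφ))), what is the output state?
(0.3548 + 0.4785i)|0⟩ + (0.6452 - 0.4785i)|1⟩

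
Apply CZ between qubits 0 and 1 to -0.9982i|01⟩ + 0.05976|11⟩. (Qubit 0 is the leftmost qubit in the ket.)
-0.9982i|01⟩ - 0.05976|11⟩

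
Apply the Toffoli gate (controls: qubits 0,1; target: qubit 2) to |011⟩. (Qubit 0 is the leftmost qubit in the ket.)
|011⟩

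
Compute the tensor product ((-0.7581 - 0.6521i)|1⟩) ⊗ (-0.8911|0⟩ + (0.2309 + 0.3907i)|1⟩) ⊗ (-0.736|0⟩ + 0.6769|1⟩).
(-0.4972 - 0.4277i)|100⟩ + (0.4573 + 0.3933i)|101⟩ + (-0.05868 + 0.3288i)|110⟩ + (0.05397 - 0.3024i)|111⟩

amp(|b₁b₂…⟩) = product of the factor amplitudes for bits b₁, b₂, …; only kets whose every factor amplitude is nonzero survive.
|100⟩: (-0.7581 - 0.6521i)(-0.8911)(-0.736) = (-0.4972 - 0.4277i)
|101⟩: (-0.7581 - 0.6521i)(-0.8911)(0.6769) = (0.4573 + 0.3933i)
|110⟩: (-0.7581 - 0.6521i)(0.2309 + 0.3907i)(-0.736) = (-0.05868 + 0.3288i)
|111⟩: (-0.7581 - 0.6521i)(0.2309 + 0.3907i)(0.6769) = (0.05397 - 0.3024i)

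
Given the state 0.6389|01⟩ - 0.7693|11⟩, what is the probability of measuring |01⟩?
0.4082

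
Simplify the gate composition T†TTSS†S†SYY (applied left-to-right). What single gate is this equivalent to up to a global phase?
T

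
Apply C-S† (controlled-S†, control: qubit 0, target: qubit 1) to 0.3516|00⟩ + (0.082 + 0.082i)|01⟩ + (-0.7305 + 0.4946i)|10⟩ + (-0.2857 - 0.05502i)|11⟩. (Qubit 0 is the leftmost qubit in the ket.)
0.3516|00⟩ + (0.082 + 0.082i)|01⟩ + (-0.7305 + 0.4946i)|10⟩ + (-0.05502 + 0.2857i)|11⟩

C-S† leaves the control-|0⟩ kets |00⟩, |01⟩ unchanged and applies S† to qubit 1 on the control-|1⟩ pair (|10⟩, |11⟩).
S† = [[1, 0], [0, -i]].
With a = amp(|10⟩) = (-0.7305 + 0.4946i) and b = amp(|11⟩) = (-0.2857 - 0.05502i):
new amp(|10⟩) = (1)·a = (-0.7305 + 0.4946i)
new amp(|11⟩) = (-i)·b = (-0.05502 + 0.2857i)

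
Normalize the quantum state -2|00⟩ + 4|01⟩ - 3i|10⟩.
-0.3714|00⟩ + 0.7428|01⟩ - 0.5571i|10⟩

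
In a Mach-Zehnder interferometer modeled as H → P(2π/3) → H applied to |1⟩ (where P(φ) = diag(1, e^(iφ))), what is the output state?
(0.75 - 0.433i)|0⟩ + (0.25 + 0.433i)|1⟩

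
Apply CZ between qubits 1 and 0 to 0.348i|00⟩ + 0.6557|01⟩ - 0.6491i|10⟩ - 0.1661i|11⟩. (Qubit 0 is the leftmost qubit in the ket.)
0.348i|00⟩ + 0.6557|01⟩ - 0.6491i|10⟩ + 0.1661i|11⟩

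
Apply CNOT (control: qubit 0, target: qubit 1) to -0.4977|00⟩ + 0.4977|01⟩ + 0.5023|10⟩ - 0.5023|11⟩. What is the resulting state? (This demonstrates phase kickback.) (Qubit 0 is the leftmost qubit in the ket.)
-0.4977|00⟩ + 0.4977|01⟩ - 0.5023|10⟩ + 0.5023|11⟩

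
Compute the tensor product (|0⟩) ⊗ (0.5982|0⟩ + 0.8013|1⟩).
0.5982|00⟩ + 0.8013|01⟩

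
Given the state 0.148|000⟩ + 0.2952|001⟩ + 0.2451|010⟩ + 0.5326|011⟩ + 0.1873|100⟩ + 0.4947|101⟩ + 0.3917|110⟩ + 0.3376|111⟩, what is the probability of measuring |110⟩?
0.1534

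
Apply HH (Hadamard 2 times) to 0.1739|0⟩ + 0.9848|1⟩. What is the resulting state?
0.1739|0⟩ + 0.9848|1⟩

H² = I, so an even number of Hadamards cancels: H^2 = I and the state is unchanged.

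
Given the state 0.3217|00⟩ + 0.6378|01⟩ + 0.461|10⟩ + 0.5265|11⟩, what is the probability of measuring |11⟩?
0.2772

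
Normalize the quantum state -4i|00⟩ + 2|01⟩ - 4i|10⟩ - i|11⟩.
-0.6576i|00⟩ + 0.3288|01⟩ - 0.6576i|10⟩ - 0.1644i|11⟩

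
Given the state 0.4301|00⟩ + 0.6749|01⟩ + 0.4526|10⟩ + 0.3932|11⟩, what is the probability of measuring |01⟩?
0.4555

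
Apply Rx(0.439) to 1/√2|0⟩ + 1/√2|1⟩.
(0.6901 - 0.154i)|0⟩ + (0.6901 - 0.154i)|1⟩

Rx(0.439) = [[cos(θ/2), −i·sin(θ/2)], [−i·sin(θ/2), cos(θ/2)]]; θ = 0.439, cos(θ/2) ≈ 0.976006, sin(θ/2) ≈ 0.217742.
With a = amp(|0⟩) = 1/√2 and b = amp(|1⟩) = 1/√2:
new amp(|0⟩) = (0.976006)·a + (-0.217742i)·b = (0.6901 - 0.154i)
new amp(|1⟩) = (-0.217742i)·a + (0.976006)·b = (0.6901 - 0.154i)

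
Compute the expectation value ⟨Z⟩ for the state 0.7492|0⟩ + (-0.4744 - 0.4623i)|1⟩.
0.1225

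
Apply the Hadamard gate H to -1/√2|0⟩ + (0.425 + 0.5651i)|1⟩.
(-0.1995 + 0.3996i)|0⟩ + (-0.8005 - 0.3996i)|1⟩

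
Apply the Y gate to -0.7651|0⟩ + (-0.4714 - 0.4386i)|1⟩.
(-0.4386 + 0.4714i)|0⟩ - 0.7651i|1⟩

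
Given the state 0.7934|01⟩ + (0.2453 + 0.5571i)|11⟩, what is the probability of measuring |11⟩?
0.3705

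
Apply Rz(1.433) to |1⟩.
(0.7541 + 0.6567i)|1⟩

Rz(1.433) = [[e^(−iθ/2), 0], [0, e^(iθ/2)]] with e^(±iθ/2) = cos(θ/2) ± i·sin(θ/2); θ = 1.433, cos(θ/2) ≈ 0.754109, sin(θ/2) ≈ 0.656749.
With a = amp(|0⟩) = 0 and b = amp(|1⟩) = 1:
new amp(|0⟩) = (0.754109 - 0.656749i)·a = 0
new amp(|1⟩) = (0.754109 + 0.656749i)·b = (0.7541 + 0.6567i)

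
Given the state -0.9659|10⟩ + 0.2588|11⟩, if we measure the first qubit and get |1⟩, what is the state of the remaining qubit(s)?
-0.9659|0⟩ + 0.2588|1⟩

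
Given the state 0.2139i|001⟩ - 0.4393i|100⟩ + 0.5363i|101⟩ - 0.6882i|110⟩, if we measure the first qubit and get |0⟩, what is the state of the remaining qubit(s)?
i|01⟩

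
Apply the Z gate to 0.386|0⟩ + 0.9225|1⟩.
0.386|0⟩ - 0.9225|1⟩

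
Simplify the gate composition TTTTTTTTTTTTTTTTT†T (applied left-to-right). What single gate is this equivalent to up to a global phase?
I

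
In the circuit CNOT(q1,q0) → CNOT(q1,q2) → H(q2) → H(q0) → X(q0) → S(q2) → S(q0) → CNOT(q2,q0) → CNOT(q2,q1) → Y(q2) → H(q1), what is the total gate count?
11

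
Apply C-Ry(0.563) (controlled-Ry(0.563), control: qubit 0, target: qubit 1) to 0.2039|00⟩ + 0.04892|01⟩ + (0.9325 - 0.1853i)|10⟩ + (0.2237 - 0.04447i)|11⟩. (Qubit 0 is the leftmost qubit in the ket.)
0.2039|00⟩ + 0.04892|01⟩ + (0.8337 - 0.1657i)|10⟩ + (0.4739 - 0.0942i)|11⟩

C-Ry(0.563) leaves the control-|0⟩ kets |00⟩, |01⟩ unchanged and applies Ry(0.563) to qubit 1 on the control-|1⟩ pair (|10⟩, |11⟩).
Ry(0.563) = [[cos(θ/2), −sin(θ/2)], [sin(θ/2), cos(θ/2)]]; θ = 0.563, cos(θ/2) ≈ 0.96064, sin(θ/2) ≈ 0.277797.
With a = amp(|10⟩) = (0.9325 - 0.1853i) and b = amp(|11⟩) = (0.2237 - 0.04447i):
new amp(|10⟩) = (0.96064)·a + (-0.277797)·b = (0.8337 - 0.1657i)
new amp(|11⟩) = (0.277797)·a + (0.96064)·b = (0.4739 - 0.0942i)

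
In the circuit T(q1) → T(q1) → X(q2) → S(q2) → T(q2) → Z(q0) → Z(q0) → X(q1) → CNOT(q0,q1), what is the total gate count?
9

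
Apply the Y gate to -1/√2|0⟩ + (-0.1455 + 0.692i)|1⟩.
(0.692 + 0.1455i)|0⟩ - (1/√2)i|1⟩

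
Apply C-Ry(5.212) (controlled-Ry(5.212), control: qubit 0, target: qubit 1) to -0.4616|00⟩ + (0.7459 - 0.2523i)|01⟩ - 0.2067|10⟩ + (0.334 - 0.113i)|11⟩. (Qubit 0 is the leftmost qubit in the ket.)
-0.4616|00⟩ + (0.7459 - 0.2523i)|01⟩ + (0.007298 + 0.05767i)|10⟩ + (-0.3927 + 0.09718i)|11⟩

C-Ry(5.212) leaves the control-|0⟩ kets |00⟩, |01⟩ unchanged and applies Ry(5.212) to qubit 1 on the control-|1⟩ pair (|10⟩, |11⟩).
Ry(5.212) = [[cos(θ/2), −sin(θ/2)], [sin(θ/2), cos(θ/2)]]; θ = 5.212, cos(θ/2) ≈ -0.859966, sin(θ/2) ≈ 0.510351.
With a = amp(|10⟩) = -0.2067 and b = amp(|11⟩) = (0.334 - 0.113i):
new amp(|10⟩) = (-0.859966)·a + (-0.510351)·b = (0.007298 + 0.05767i)
new amp(|11⟩) = (0.510351)·a + (-0.859966)·b = (-0.3927 + 0.09718i)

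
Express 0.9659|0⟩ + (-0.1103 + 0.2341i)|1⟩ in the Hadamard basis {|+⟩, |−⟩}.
(0.605 + 0.1655i)|+⟩ + (0.761 - 0.1655i)|−⟩

With |ψ⟩ = α|0⟩ + β|1⟩, the Hadamard-basis coefficients are ⟨+|ψ⟩ = (α + β)/√2 and ⟨−|ψ⟩ = (α − β)/√2.
Here α = 0.9659, β = (-0.1103 + 0.2341i): (α + β)/√2 = (0.605 + 0.1655i), (α − β)/√2 = (0.761 - 0.1655i).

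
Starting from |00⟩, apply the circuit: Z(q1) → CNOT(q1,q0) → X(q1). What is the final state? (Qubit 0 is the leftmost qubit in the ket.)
|01⟩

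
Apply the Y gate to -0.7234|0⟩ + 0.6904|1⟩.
-0.6904i|0⟩ - 0.7234i|1⟩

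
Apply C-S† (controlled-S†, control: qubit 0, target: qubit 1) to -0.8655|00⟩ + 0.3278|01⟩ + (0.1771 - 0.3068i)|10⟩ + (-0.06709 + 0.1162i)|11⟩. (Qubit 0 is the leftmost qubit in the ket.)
-0.8655|00⟩ + 0.3278|01⟩ + (0.1771 - 0.3068i)|10⟩ + (0.1162 + 0.06709i)|11⟩

C-S† leaves the control-|0⟩ kets |00⟩, |01⟩ unchanged and applies S† to qubit 1 on the control-|1⟩ pair (|10⟩, |11⟩).
S† = [[1, 0], [0, -i]].
With a = amp(|10⟩) = (0.1771 - 0.3068i) and b = amp(|11⟩) = (-0.06709 + 0.1162i):
new amp(|10⟩) = (1)·a = (0.1771 - 0.3068i)
new amp(|11⟩) = (-i)·b = (0.1162 + 0.06709i)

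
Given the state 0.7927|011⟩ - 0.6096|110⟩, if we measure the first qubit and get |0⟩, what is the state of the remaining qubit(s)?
|11⟩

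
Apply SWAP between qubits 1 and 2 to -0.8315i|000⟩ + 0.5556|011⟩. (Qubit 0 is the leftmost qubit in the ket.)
-0.8315i|000⟩ + 0.5556|011⟩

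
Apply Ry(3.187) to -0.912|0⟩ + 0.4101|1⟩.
-0.3893|0⟩ - 0.9211|1⟩

Ry(3.187) = [[cos(θ/2), −sin(θ/2)], [sin(θ/2), cos(θ/2)]]; θ = 3.187, cos(θ/2) ≈ -0.0227017, sin(θ/2) ≈ 0.999742.
With a = amp(|0⟩) = -0.912 and b = amp(|1⟩) = 0.4101:
new amp(|0⟩) = (-0.0227017)·a + (-0.999742)·b = -0.3893
new amp(|1⟩) = (0.999742)·a + (-0.0227017)·b = -0.9211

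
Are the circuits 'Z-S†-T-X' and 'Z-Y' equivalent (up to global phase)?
No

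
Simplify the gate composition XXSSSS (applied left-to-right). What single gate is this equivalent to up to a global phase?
I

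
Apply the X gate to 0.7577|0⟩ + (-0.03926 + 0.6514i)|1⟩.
(-0.03926 + 0.6514i)|0⟩ + 0.7577|1⟩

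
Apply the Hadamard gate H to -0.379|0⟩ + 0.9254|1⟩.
0.3864|0⟩ - 0.9224|1⟩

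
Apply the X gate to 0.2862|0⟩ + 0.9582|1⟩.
0.9582|0⟩ + 0.2862|1⟩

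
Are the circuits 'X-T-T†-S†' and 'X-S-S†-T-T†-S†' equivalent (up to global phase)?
Yes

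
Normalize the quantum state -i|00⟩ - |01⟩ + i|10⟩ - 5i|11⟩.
-0.189i|00⟩ - 0.189|01⟩ + 0.189i|10⟩ - 0.9449i|11⟩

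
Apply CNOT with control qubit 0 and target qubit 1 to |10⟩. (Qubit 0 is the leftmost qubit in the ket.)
|11⟩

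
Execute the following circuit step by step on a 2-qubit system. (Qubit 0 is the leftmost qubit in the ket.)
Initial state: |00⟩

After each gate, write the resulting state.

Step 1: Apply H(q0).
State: 1/√2|00⟩ + 1/√2|10⟩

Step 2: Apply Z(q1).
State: 1/√2|00⟩ + 1/√2|10⟩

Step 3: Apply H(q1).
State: 1/2|00⟩ + 1/2|01⟩ + 1/2|10⟩ + 1/2|11⟩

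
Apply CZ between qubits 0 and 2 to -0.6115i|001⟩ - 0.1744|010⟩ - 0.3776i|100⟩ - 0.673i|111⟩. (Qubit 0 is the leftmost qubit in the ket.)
-0.6115i|001⟩ - 0.1744|010⟩ - 0.3776i|100⟩ + 0.673i|111⟩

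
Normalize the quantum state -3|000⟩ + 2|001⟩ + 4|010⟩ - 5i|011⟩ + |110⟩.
-0.4045|000⟩ + 0.2697|001⟩ + 0.5394|010⟩ - 0.6742i|011⟩ + 0.1348|110⟩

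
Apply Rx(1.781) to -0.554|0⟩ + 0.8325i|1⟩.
0.2987|0⟩ + 0.9543i|1⟩

Rx(1.781) = [[cos(θ/2), −i·sin(θ/2)], [−i·sin(θ/2), cos(θ/2)]]; θ = 1.781, cos(θ/2) ≈ 0.629023, sin(θ/2) ≈ 0.777386.
With a = amp(|0⟩) = -0.554 and b = amp(|1⟩) = 0.8325i:
new amp(|0⟩) = (0.629023)·a + (-0.777386i)·b = 0.2987
new amp(|1⟩) = (-0.777386i)·a + (0.629023)·b = 0.9543i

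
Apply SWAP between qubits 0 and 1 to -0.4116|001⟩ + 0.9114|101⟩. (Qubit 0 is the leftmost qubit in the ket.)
-0.4116|001⟩ + 0.9114|011⟩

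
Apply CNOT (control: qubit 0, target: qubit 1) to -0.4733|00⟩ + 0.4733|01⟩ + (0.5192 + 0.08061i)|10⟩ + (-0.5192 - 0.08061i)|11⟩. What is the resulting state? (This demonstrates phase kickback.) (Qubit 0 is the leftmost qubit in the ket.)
-0.4733|00⟩ + 0.4733|01⟩ + (-0.5192 - 0.08061i)|10⟩ + (0.5192 + 0.08061i)|11⟩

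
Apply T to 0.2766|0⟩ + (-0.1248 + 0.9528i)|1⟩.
0.2766|0⟩ + (-0.762 + 0.5855i)|1⟩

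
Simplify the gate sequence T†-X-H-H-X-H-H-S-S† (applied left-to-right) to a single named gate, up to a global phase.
T†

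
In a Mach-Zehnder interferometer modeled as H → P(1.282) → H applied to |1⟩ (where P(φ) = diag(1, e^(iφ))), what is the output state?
(0.3576 - 0.4793i)|0⟩ + (0.6424 + 0.4793i)|1⟩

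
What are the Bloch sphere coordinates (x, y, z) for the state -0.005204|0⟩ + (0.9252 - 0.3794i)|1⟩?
(-0.009629, 0.003949, -0.9999)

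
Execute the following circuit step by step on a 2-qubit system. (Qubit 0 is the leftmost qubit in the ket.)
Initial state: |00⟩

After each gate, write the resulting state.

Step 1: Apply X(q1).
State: |01⟩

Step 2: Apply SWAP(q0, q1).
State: |10⟩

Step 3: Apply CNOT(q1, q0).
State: |10⟩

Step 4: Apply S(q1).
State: |10⟩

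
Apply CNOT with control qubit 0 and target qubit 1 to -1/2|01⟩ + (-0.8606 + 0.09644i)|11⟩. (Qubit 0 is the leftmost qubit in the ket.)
-1/2|01⟩ + (-0.8606 + 0.09644i)|10⟩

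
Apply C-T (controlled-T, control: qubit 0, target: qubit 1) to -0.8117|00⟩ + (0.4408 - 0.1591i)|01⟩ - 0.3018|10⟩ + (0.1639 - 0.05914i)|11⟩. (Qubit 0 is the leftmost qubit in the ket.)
-0.8117|00⟩ + (0.4408 - 0.1591i)|01⟩ - 0.3018|10⟩ + (0.1577 + 0.07408i)|11⟩

C-T leaves the control-|0⟩ kets |00⟩, |01⟩ unchanged and applies T to qubit 1 on the control-|1⟩ pair (|10⟩, |11⟩).
T = [[1, 0], [0, (1/√2 + (1/√2)i)]].
With a = amp(|10⟩) = -0.3018 and b = amp(|11⟩) = (0.1639 - 0.05914i):
new amp(|10⟩) = (1)·a = -0.3018
new amp(|11⟩) = (1/√2 + (1/√2)i)·b = (0.1577 + 0.07408i)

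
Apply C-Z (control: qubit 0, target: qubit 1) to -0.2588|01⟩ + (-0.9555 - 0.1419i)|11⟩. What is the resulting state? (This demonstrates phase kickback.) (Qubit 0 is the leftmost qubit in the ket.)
-0.2588|01⟩ + (0.9555 + 0.1419i)|11⟩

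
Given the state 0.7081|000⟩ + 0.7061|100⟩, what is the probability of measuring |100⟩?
0.4986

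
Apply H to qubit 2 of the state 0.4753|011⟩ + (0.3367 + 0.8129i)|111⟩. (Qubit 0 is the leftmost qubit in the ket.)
0.3361|010⟩ - 0.3361|011⟩ + (0.2381 + 0.5748i)|110⟩ + (-0.2381 - 0.5748i)|111⟩

H on qubit 2 mixes each pair of kets that differ only in qubit 2: amplitudes (a, b) of (|…0…⟩, |…1…⟩) become ((a + b)/√2, (a − b)/√2). Kets absent from the input have amplitude 0.
(|010⟩, |011⟩): (a, b) = (0, 0.4753) → (0.3361, -0.3361)
(|110⟩, |111⟩): (a, b) = (0, (0.3367 + 0.8129i)) → ((0.2381 + 0.5748i), (-0.2381 - 0.5748i))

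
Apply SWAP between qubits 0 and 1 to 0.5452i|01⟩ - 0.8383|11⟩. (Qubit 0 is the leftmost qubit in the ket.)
0.5452i|10⟩ - 0.8383|11⟩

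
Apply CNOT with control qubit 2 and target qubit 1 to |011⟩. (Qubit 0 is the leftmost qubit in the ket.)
|001⟩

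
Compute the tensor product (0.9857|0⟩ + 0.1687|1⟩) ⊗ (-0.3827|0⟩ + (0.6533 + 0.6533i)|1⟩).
-0.3772|00⟩ + (0.644 + 0.644i)|01⟩ - 0.06456|10⟩ + (0.1102 + 0.1102i)|11⟩

amp(|b₁b₂…⟩) = product of the factor amplitudes for bits b₁, b₂, …; only kets whose every factor amplitude is nonzero survive.
|00⟩: (0.9857)(-0.3827) = -0.3772
|01⟩: (0.9857)(0.6533 + 0.6533i) = (0.644 + 0.644i)
|10⟩: (0.1687)(-0.3827) = -0.06456
|11⟩: (0.1687)(0.6533 + 0.6533i) = (0.1102 + 0.1102i)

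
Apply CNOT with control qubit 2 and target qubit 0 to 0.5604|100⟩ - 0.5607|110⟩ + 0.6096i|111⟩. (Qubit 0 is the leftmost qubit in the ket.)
0.6096i|011⟩ + 0.5604|100⟩ - 0.5607|110⟩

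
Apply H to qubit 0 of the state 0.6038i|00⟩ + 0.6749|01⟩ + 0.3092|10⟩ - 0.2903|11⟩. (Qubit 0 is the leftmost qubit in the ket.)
(0.2186 + 0.427i)|00⟩ + 0.272|01⟩ + (-0.2186 + 0.427i)|10⟩ + 0.6825|11⟩

H on qubit 0 mixes each pair of kets that differ only in qubit 0: amplitudes (a, b) of (|…0…⟩, |…1…⟩) become ((a + b)/√2, (a − b)/√2). Kets absent from the input have amplitude 0.
(|00⟩, |10⟩): (a, b) = (0.6038i, 0.3092) → ((0.2186 + 0.427i), (-0.2186 + 0.427i))
(|01⟩, |11⟩): (a, b) = (0.6749, -0.2903) → (0.272, 0.6825)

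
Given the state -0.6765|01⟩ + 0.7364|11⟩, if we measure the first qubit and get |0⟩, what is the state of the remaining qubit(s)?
-|1⟩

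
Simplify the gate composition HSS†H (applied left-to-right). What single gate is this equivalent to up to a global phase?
I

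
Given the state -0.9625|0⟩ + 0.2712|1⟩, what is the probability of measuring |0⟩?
0.9264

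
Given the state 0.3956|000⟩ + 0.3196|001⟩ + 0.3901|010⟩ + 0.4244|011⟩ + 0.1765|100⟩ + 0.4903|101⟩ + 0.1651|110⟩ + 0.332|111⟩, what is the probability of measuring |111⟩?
0.1102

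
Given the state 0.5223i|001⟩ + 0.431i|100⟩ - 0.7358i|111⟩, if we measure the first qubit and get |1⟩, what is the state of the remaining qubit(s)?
0.5054i|00⟩ - 0.8629i|11⟩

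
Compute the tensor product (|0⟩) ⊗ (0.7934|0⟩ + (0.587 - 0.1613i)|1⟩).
0.7934|00⟩ + (0.587 - 0.1613i)|01⟩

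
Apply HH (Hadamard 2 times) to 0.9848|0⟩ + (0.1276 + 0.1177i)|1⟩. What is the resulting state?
0.9848|0⟩ + (0.1276 + 0.1177i)|1⟩

H² = I, so an even number of Hadamards cancels: H^2 = I and the state is unchanged.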